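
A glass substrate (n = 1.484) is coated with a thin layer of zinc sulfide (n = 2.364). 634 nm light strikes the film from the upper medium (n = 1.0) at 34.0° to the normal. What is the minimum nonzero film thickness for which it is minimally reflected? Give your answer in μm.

0.138 μm

Top surface (1.0 → 2.364): reflection off a higher-index medium gives a half-wave phase shift.
Ray reflecting at the bottom interface goes from n = 2.364 toward n = 1.484: no phase shift.
The two reflections differ by half a wavelength.
With one net inversion, destructive interference in reflection requires 2 n t cos θ_r = m λ.
Snell's law: 1.0 sin 34.0° = 2.364 sin θ_r → sin θ_r = 0.237, cos θ_r = 0.972.
Minimum nonzero at m = 1: t = λ / (2 n cos θ_r) = 634 / (2 × 2.364 × 0.972) = 138 nm.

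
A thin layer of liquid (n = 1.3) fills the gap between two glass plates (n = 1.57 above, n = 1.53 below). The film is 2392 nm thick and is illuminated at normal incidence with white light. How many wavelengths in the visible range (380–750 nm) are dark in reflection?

8

At the upper boundary (n = 1.57 to n = 1.3) the reflected ray undergoes no phase shift.
At the lower boundary (n = 1.3 to n = 1.53) the reflected ray undergoes a half-wave phase shift.
The two reflections differ by half a wavelength.
So the condition for destructive reflection is 2 n t = m λ.
λ = 2 n t / m = 6219 / m nm.
m=8: 777 nm (IR); m=9: 691 nm (visible); m=10: 622 nm (visible); m=11: 565 nm (visible); m=12: 518 nm (visible); m=13: 478 nm (visible); m=14: 444 nm (visible); m=15: 415 nm (visible); m=16: 389 nm (visible); m=17: 366 nm (UV).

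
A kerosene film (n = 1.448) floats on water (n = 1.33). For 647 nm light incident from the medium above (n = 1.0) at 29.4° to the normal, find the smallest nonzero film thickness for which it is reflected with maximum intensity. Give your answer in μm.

0.119 μm

Top surface (1.0 → 1.448): reflection off a higher-index medium gives a half-wave phase shift.
At the lower boundary (n = 1.448 to n = 1.33) the reflected ray undergoes no phase shift.
Net: one phase inversion between the two reflected rays.
With one net inversion, constructive interference in reflection requires 2 n t cos θ_r = (m + ½) λ.
Snell's law: 1.0 sin 29.4° = 1.448 sin θ_r → sin θ_r = 0.339, cos θ_r = 0.941.
Minimum at m = 0: t = λ / (4 n cos θ_r) = 647 / (4 × 1.448 × 0.941) = 119 nm.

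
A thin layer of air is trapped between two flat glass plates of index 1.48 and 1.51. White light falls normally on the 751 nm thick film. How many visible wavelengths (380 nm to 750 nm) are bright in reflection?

2

Top surface (1.48 → 1.0): reflection off a lower-index medium gives no phase shift.
Bottom surface (1.0 → 1.51): reflection off a higher-index medium gives a half-wave phase shift.
The two reflections differ by half a wavelength.
With one net inversion, constructive interference in reflection requires 2 n t = (m + ½) λ.
λ = 2 n t / (m + ½) = 1502 / (m + ½) nm.
m=1: 1001 nm (IR); m=2: 601 nm (visible); m=3: 429 nm (visible); m=4: 334 nm (UV).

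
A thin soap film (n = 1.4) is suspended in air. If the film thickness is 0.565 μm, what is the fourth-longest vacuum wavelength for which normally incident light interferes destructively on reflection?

396 nm

Top surface (1.0 → 1.4): reflection off a higher-index medium gives a half-wave phase shift.
At the lower boundary (n = 1.4 to n = 1.0) the reflected ray undergoes no phase shift.
Net: one phase inversion between the two reflected rays.
With one net inversion, destructive interference in reflection requires 2 n t = m λ.
λ = 2 n t / m. The fourth-longest wavelength is m = 4: λ = 2 × 1.4 × 565 / 4.00 = 396 nm.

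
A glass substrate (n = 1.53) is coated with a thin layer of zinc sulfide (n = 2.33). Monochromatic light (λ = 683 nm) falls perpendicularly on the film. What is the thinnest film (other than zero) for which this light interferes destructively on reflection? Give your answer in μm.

0.147 μm

Top surface (1.0 → 2.33): reflection off a higher-index medium gives a half-wave phase shift.
Bottom surface (2.33 → 1.53): reflection off a lower-index medium gives no phase shift.
Net: one phase inversion between the two reflected rays.
For minimum reflection here: 2 n t = m λ.
Minimum nonzero at m = 1: t = λ / (2 n) = 683 / (2 × 2.33) = 147 nm.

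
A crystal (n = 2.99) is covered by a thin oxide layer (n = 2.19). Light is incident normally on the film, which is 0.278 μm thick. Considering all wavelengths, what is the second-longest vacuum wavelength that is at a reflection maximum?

609 nm

Top surface (1.0 → 2.19): reflection off a higher-index medium gives a half-wave phase shift.
At the lower boundary (n = 2.19 to n = 2.99) the reflected ray undergoes a half-wave phase shift.
Zero or two π shifts → no net half-wave offset.
With no net inversion, constructive interference in reflection requires 2 n t = m λ.
λ = 2 n t / m. The second-longest wavelength is m = 2: λ = 2 × 2.19 × 278 / 2.00 = 609 nm.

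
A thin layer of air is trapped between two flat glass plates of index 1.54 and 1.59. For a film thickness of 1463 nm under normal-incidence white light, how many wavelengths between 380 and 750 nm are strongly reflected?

4

Ray reflecting at the top interface goes from n = 1.54 toward n = 1.0: no phase shift.
Bottom surface (1.0 → 1.59): reflection off a higher-index medium gives a half-wave phase shift.
Net: one phase inversion between the two reflected rays.
So the condition for constructive reflection is 2 n t = (m + ½) λ.
λ = 2 n t / (m + ½) = 2926 / (m + ½) nm.
m=3: 836 nm (IR); m=4: 650 nm (visible); m=5: 532 nm (visible); m=6: 450 nm (visible); m=7: 390 nm (visible); m=8: 344 nm (UV).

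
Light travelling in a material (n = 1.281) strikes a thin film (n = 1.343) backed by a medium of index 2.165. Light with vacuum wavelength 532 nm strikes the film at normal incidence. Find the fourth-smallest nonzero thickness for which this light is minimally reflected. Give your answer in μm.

0.693 μm

Ray reflecting at the top interface goes from n = 1.281 toward n = 1.343: a half-wave phase shift.
Bottom surface (1.343 → 2.165): reflection off a higher-index medium gives a half-wave phase shift.
Net: no relative phase inversion (both shifts match).
With no net inversion, destructive interference in reflection requires 2 n t = (m + ½) λ.
The fourth-smallest nonzero thickness corresponds to m = 3: t = (m + ½) λ / (2 n) = 3.50 × 532 / (2 × 1.343) = 693 nm.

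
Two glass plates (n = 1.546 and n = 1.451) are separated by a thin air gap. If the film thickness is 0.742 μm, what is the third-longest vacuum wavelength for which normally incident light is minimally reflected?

Top surface (1.546 → 1.0): reflection off a lower-index medium gives no phase shift.
Ray reflecting at the bottom interface goes from n = 1.0 toward n = 1.451: a half-wave phase shift.
Exactly one π shift → a net half-wave offset.
With one net inversion, destructive interference in reflection requires 2 n t = m λ.
λ = 2 n t / m. The third-longest wavelength is m = 3: λ = 2 × 1.0 × 742 / 3.00 = 495 nm.

495 nm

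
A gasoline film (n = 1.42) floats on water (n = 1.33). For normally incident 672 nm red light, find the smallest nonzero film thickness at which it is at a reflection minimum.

Ray reflecting at the top interface goes from n = 1.0 toward n = 1.42: a half-wave phase shift.
Bottom surface (1.42 → 1.33): reflection off a lower-index medium gives no phase shift.
Exactly one π shift → a net half-wave offset.
For dark reflection here: 2 n t = m λ.
Minimum nonzero at m = 1: t = λ / (2 n) = 672 / (2 × 1.42) = 237 nm.

237 nm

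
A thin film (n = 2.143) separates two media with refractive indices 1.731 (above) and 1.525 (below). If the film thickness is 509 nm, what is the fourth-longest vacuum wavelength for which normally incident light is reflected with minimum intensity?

Ray reflecting at the top interface goes from n = 1.731 toward n = 2.143: a half-wave phase shift.
Ray reflecting at the bottom interface goes from n = 2.143 toward n = 1.525: no phase shift.
Exactly one π shift → a net half-wave offset.
With one net inversion, destructive interference in reflection requires 2 n t = m λ.
λ = 2 n t / m. The fourth-longest wavelength is m = 4: λ = 2 × 2.143 × 509 / 4.00 = 545 nm.

545 nm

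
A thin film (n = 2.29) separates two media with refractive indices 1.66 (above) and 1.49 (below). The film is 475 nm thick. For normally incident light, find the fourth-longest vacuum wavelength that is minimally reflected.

Top surface (1.66 → 2.29): reflection off a higher-index medium gives a half-wave phase shift.
Bottom surface (2.29 → 1.49): reflection off a lower-index medium gives no phase shift.
The two reflections differ by half a wavelength.
For minimum reflection here: 2 n t = m λ.
λ = 2 n t / m. The fourth-longest wavelength is m = 4: λ = 2 × 2.29 × 475 / 4.00 = 544 nm.

544 nm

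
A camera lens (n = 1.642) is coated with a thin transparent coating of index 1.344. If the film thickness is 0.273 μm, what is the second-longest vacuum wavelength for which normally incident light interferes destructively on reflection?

489 nm

Ray reflecting at the top interface goes from n = 1.0 toward n = 1.344: a half-wave phase shift.
Bottom surface (1.344 → 1.642): reflection off a higher-index medium gives a half-wave phase shift.
Zero or two π shifts → no net half-wave offset.
With no net inversion, destructive interference in reflection requires 2 n t = (m + ½) λ.
λ = 2 n t / (m + ½). The second-longest wavelength is m = 1: λ = 2 × 1.344 × 273 / 1.50 = 489 nm.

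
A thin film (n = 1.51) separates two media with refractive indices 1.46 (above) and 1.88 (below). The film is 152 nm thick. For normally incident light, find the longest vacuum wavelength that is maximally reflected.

459 nm

Ray reflecting at the top interface goes from n = 1.46 toward n = 1.51: a half-wave phase shift.
Ray reflecting at the bottom interface goes from n = 1.51 toward n = 1.88: a half-wave phase shift.
Net: no relative phase inversion (both shifts match).
With no net inversion, constructive interference in reflection requires 2 n t = m λ.
λ = 2 n t / m. The longest wavelength is m = 1: λ = 2 × 1.51 × 152 / 1.00 = 459 nm.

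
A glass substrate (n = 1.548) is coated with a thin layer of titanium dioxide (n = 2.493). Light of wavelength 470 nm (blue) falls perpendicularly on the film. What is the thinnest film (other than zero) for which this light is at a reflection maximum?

Ray reflecting at the top interface goes from n = 1.0 toward n = 2.493: a half-wave phase shift.
Ray reflecting at the bottom interface goes from n = 2.493 toward n = 1.548: no phase shift.
The two reflections differ by half a wavelength.
So the condition for constructive reflection is 2 n t = (m + ½) λ.
Minimum at m = 0: t = λ / (4 n) = 470 / (4 × 2.493) = 47.1 nm.

47.1 nm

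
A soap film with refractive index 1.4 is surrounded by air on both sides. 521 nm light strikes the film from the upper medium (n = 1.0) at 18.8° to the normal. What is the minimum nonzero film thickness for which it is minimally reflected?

Ray reflecting at the top interface goes from n = 1.0 toward n = 1.4: a half-wave phase shift.
At the lower boundary (n = 1.4 to n = 1.0) the reflected ray undergoes no phase shift.
Exactly one π shift → a net half-wave offset.
With one net inversion, destructive interference in reflection requires 2 n t cos θ_r = m λ.
Snell's law: 1.0 sin 18.8° = 1.4 sin θ_r → sin θ_r = 0.230, cos θ_r = 0.973.
Minimum nonzero at m = 1: t = λ / (2 n cos θ_r) = 521 / (2 × 1.4 × 0.973) = 191 nm.

191 nm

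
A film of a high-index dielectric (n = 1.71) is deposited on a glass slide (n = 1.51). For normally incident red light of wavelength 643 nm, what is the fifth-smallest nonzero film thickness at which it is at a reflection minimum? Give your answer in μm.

0.940 μm

Top surface (1.0 → 1.71): reflection off a higher-index medium gives a half-wave phase shift.
At the lower boundary (n = 1.71 to n = 1.51) the reflected ray undergoes no phase shift.
Net: one phase inversion between the two reflected rays.
So the condition for destructive reflection is 2 n t = m λ.
The fifth-smallest nonzero thickness corresponds to m = 5: t = m λ / (2 n) = 5.00 × 643 / (2 × 1.71) = 940 nm.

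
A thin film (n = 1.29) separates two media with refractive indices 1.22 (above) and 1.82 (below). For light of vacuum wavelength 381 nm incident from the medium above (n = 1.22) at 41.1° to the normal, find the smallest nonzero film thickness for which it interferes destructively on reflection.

Top surface (1.22 → 1.29): reflection off a higher-index medium gives a half-wave phase shift.
Bottom surface (1.29 → 1.82): reflection off a higher-index medium gives a half-wave phase shift.
The two reflections carry the same phase change, so no net offset.
So the condition for destructive reflection is 2 n t cos θ_r = (m + ½) λ.
Snell's law: 1.22 sin 41.1° = 1.29 sin θ_r → sin θ_r = 0.622, cos θ_r = 0.783.
Minimum at m = 0: t = λ / (4 n cos θ_r) = 381 / (4 × 1.29 × 0.783) = 94.3 nm.

94.3 nm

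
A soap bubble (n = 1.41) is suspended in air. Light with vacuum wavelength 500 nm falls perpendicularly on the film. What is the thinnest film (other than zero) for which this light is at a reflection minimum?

177 nm

Top surface (1.0 → 1.41): reflection off a higher-index medium gives a half-wave phase shift.
At the lower boundary (n = 1.41 to n = 1.0) the reflected ray undergoes no phase shift.
The two reflections differ by half a wavelength.
For minimum reflection here: 2 n t = m λ.
Minimum nonzero at m = 1: t = λ / (2 n) = 500 / (2 × 1.41) = 177 nm.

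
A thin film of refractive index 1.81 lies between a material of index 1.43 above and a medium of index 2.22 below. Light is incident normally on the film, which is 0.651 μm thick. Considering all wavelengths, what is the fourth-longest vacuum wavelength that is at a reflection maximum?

589 nm

Ray reflecting at the top interface goes from n = 1.43 toward n = 1.81: a half-wave phase shift.
Bottom surface (1.81 → 2.22): reflection off a higher-index medium gives a half-wave phase shift.
Zero or two π shifts → no net half-wave offset.
With no net inversion, constructive interference in reflection requires 2 n t = m λ.
λ = 2 n t / m. The fourth-longest wavelength is m = 4: λ = 2 × 1.81 × 651 / 4.00 = 589 nm.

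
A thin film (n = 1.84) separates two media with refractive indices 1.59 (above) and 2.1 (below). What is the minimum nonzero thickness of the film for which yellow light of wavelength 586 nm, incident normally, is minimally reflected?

79.6 nm

Ray reflecting at the top interface goes from n = 1.59 toward n = 1.84: a half-wave phase shift.
Ray reflecting at the bottom interface goes from n = 1.84 toward n = 2.1: a half-wave phase shift.
Net: no relative phase inversion (both shifts match).
For minimum reflection here: 2 n t = (m + ½) λ.
Minimum at m = 0: t = λ / (4 n) = 586 / (4 × 1.84) = 79.6 nm.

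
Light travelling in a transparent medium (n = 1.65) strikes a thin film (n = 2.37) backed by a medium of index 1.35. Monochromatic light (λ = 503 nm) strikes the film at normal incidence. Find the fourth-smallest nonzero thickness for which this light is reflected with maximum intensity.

371 nm

Ray reflecting at the top interface goes from n = 1.65 toward n = 2.37: a half-wave phase shift.
At the lower boundary (n = 2.37 to n = 1.35) the reflected ray undergoes no phase shift.
The two reflections differ by half a wavelength.
With one net inversion, constructive interference in reflection requires 2 n t = (m + ½) λ.
The fourth-smallest nonzero thickness corresponds to m = 3: t = (m + ½) λ / (2 n) = 3.50 × 503 / (2 × 2.37) = 371 nm.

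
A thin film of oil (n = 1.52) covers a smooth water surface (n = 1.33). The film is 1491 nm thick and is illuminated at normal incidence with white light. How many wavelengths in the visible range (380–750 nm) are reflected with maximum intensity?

6

Top surface (1.0 → 1.52): reflection off a higher-index medium gives a half-wave phase shift.
At the lower boundary (n = 1.52 to n = 1.33) the reflected ray undergoes no phase shift.
Net: one phase inversion between the two reflected rays.
With one net inversion, constructive interference in reflection requires 2 n t = (m + ½) λ.
λ = 2 n t / (m + ½) = 4533 / (m + ½) nm.
m=5: 824 nm (IR); m=6: 697 nm (visible); m=7: 604 nm (visible); m=8: 533 nm (visible); m=9: 477 nm (visible); m=10: 432 nm (visible); m=11: 394 nm (visible); m=12: 363 nm (UV).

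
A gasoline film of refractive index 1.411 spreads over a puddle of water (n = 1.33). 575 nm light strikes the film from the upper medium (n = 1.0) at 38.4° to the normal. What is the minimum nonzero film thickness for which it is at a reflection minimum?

227 nm

Ray reflecting at the top interface goes from n = 1.0 toward n = 1.411: a half-wave phase shift.
Ray reflecting at the bottom interface goes from n = 1.411 toward n = 1.33: no phase shift.
Exactly one π shift → a net half-wave offset.
For weak reflection here: 2 n t cos θ_r = m λ.
Snell's law: 1.0 sin 38.4° = 1.411 sin θ_r → sin θ_r = 0.440, cos θ_r = 0.898.
Minimum nonzero at m = 1: t = λ / (2 n cos θ_r) = 575 / (2 × 1.411 × 0.898) = 227 nm.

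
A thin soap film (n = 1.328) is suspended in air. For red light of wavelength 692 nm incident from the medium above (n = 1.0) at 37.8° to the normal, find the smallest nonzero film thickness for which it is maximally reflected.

147 nm

At the upper boundary (n = 1.0 to n = 1.328) the reflected ray undergoes a half-wave phase shift.
At the lower boundary (n = 1.328 to n = 1.0) the reflected ray undergoes no phase shift.
The two reflections differ by half a wavelength.
With one net inversion, constructive interference in reflection requires 2 n t cos θ_r = (m + ½) λ.
Snell's law: 1.0 sin 37.8° = 1.328 sin θ_r → sin θ_r = 0.462, cos θ_r = 0.887.
Minimum at m = 0: t = λ / (4 n cos θ_r) = 692 / (4 × 1.328 × 0.887) = 147 nm.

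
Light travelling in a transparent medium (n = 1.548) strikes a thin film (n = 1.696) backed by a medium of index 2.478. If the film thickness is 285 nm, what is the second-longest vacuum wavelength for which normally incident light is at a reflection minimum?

At the upper boundary (n = 1.548 to n = 1.696) the reflected ray undergoes a half-wave phase shift.
Ray reflecting at the bottom interface goes from n = 1.696 toward n = 2.478: a half-wave phase shift.
Net: no relative phase inversion (both shifts match).
For minimum reflection here: 2 n t = (m + ½) λ.
λ = 2 n t / (m + ½). The second-longest wavelength is m = 1: λ = 2 × 1.696 × 285 / 1.50 = 644 nm.

644 nm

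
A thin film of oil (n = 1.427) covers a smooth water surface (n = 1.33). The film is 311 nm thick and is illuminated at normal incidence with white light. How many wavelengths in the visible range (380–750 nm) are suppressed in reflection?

1

Top surface (1.0 → 1.427): reflection off a higher-index medium gives a half-wave phase shift.
Bottom surface (1.427 → 1.33): reflection off a lower-index medium gives no phase shift.
Exactly one π shift → a net half-wave offset.
For minimum reflection here: 2 n t = m λ.
λ = 2 n t / m = 888 / m nm.
m=1: 888 nm (IR); m=2: 444 nm (visible); m=3: 296 nm (UV).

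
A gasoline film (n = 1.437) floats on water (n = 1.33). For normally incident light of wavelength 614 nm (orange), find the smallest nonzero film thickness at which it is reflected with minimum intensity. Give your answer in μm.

Ray reflecting at the top interface goes from n = 1.0 toward n = 1.437: a half-wave phase shift.
Bottom surface (1.437 → 1.33): reflection off a lower-index medium gives no phase shift.
Net: one phase inversion between the two reflected rays.
For minimum reflection here: 2 n t = m λ.
Minimum nonzero at m = 1: t = λ / (2 n) = 614 / (2 × 1.437) = 214 nm.

0.214 μm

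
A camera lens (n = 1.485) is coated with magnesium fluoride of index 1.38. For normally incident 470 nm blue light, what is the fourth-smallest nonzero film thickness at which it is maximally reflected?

Top surface (1.0 → 1.38): reflection off a higher-index medium gives a half-wave phase shift.
Ray reflecting at the bottom interface goes from n = 1.38 toward n = 1.485: a half-wave phase shift.
Net: no relative phase inversion (both shifts match).
For bright reflection here: 2 n t = m λ.
The fourth-smallest nonzero thickness corresponds to m = 4: t = m λ / (2 n) = 4.00 × 470 / (2 × 1.38) = 681 nm.

681 nm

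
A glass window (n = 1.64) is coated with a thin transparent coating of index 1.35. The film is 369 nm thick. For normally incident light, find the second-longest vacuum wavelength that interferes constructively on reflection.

498 nm

Ray reflecting at the top interface goes from n = 1.0 toward n = 1.35: a half-wave phase shift.
Bottom surface (1.35 → 1.64): reflection off a higher-index medium gives a half-wave phase shift.
The two reflections carry the same phase change, so no net offset.
With no net inversion, constructive interference in reflection requires 2 n t = m λ.
λ = 2 n t / m. The second-longest wavelength is m = 2: λ = 2 × 1.35 × 369 / 2.00 = 498 nm.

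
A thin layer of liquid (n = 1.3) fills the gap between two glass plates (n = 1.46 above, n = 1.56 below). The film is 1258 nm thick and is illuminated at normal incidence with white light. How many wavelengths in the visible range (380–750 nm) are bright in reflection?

5

Ray reflecting at the top interface goes from n = 1.46 toward n = 1.3: no phase shift.
Ray reflecting at the bottom interface goes from n = 1.3 toward n = 1.56: a half-wave phase shift.
Exactly one π shift → a net half-wave offset.
With one net inversion, constructive interference in reflection requires 2 n t = (m + ½) λ.
λ = 2 n t / (m + ½) = 3271 / (m + ½) nm.
m=3: 935 nm (IR); m=4: 727 nm (visible); m=5: 595 nm (visible); m=6: 503 nm (visible); m=7: 436 nm (visible); m=8: 385 nm (visible); m=9: 344 nm (UV).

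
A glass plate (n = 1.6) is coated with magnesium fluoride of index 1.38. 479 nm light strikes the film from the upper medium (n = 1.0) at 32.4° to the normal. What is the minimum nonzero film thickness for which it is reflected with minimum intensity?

94.2 nm

At the upper boundary (n = 1.0 to n = 1.38) the reflected ray undergoes a half-wave phase shift.
Ray reflecting at the bottom interface goes from n = 1.38 toward n = 1.6: a half-wave phase shift.
Zero or two π shifts → no net half-wave offset.
With no net inversion, destructive interference in reflection requires 2 n t cos θ_r = (m + ½) λ.
Snell's law: 1.0 sin 32.4° = 1.38 sin θ_r → sin θ_r = 0.388, cos θ_r = 0.922.
Minimum at m = 0: t = λ / (4 n cos θ_r) = 479 / (4 × 1.38 × 0.922) = 94.2 nm.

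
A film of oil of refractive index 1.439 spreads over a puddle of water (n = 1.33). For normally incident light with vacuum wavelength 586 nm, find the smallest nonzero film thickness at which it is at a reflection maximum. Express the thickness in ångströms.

At the upper boundary (n = 1.0 to n = 1.439) the reflected ray undergoes a half-wave phase shift.
Ray reflecting at the bottom interface goes from n = 1.439 toward n = 1.33: no phase shift.
Net: one phase inversion between the two reflected rays.
So the condition for constructive reflection is 2 n t = (m + ½) λ.
Minimum at m = 0: t = λ / (4 n) = 586 / (4 × 1.439) = 102 nm.

1018 Å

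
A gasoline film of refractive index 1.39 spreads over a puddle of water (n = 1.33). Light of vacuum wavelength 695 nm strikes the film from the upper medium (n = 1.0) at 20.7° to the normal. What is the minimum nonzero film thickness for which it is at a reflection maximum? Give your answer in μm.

0.129 μm

At the upper boundary (n = 1.0 to n = 1.39) the reflected ray undergoes a half-wave phase shift.
Bottom surface (1.39 → 1.33): reflection off a lower-index medium gives no phase shift.
Net: one phase inversion between the two reflected rays.
So the condition for constructive reflection is 2 n t cos θ_r = (m + ½) λ.
Snell's law: 1.0 sin 20.7° = 1.39 sin θ_r → sin θ_r = 0.254, cos θ_r = 0.967.
Minimum at m = 0: t = λ / (4 n cos θ_r) = 695 / (4 × 1.39 × 0.967) = 129 nm.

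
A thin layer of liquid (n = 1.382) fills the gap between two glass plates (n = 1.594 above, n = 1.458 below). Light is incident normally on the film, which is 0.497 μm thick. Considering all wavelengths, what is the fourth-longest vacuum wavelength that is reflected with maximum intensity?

392 nm

Top surface (1.594 → 1.382): reflection off a lower-index medium gives no phase shift.
Bottom surface (1.382 → 1.458): reflection off a higher-index medium gives a half-wave phase shift.
The two reflections differ by half a wavelength.
So the condition for constructive reflection is 2 n t = (m + ½) λ.
λ = 2 n t / (m + ½). The fourth-longest wavelength is m = 3: λ = 2 × 1.382 × 497 / 3.50 = 392 nm.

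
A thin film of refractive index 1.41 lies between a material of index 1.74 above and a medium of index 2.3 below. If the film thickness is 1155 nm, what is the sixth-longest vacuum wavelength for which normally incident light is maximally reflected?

At the upper boundary (n = 1.74 to n = 1.41) the reflected ray undergoes no phase shift.
Bottom surface (1.41 → 2.3): reflection off a higher-index medium gives a half-wave phase shift.
Net: one phase inversion between the two reflected rays.
For strong reflection here: 2 n t = (m + ½) λ.
λ = 2 n t / (m + ½). The sixth-longest wavelength is m = 5: λ = 2 × 1.41 × 1155 / 5.50 = 592 nm.

592 nm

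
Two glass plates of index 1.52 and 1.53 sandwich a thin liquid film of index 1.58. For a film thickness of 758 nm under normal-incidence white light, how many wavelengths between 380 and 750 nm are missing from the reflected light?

At the upper boundary (n = 1.52 to n = 1.58) the reflected ray undergoes a half-wave phase shift.
Bottom surface (1.58 → 1.53): reflection off a lower-index medium gives no phase shift.
Exactly one π shift → a net half-wave offset.
For weak reflection here: 2 n t = m λ.
λ = 2 n t / m = 2395 / m nm.
m=3: 798 nm (IR); m=4: 599 nm (visible); m=5: 479 nm (visible); m=6: 399 nm (visible); m=7: 342 nm (UV).

3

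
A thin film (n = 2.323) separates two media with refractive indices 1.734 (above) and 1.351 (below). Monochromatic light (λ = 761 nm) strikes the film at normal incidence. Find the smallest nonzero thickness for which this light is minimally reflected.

At the upper boundary (n = 1.734 to n = 2.323) the reflected ray undergoes a half-wave phase shift.
Bottom surface (2.323 → 1.351): reflection off a lower-index medium gives no phase shift.
Exactly one π shift → a net half-wave offset.
For weak reflection here: 2 n t = m λ.
The smallest nonzero thickness corresponds to m = 1: t = m λ / (2 n) = 1.00 × 761 / (2 × 2.323) = 164 nm.

164 nm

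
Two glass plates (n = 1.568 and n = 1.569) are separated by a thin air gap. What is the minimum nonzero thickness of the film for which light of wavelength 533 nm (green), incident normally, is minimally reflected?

Ray reflecting at the top interface goes from n = 1.568 toward n = 1.0: no phase shift.
At the lower boundary (n = 1.0 to n = 1.569) the reflected ray undergoes a half-wave phase shift.
The two reflections differ by half a wavelength.
With one net inversion, destructive interference in reflection requires 2 n t = m λ.
Minimum nonzero at m = 1: t = λ / (2 n) = 533 / (2 × 1.0) = 267 nm.

267 nm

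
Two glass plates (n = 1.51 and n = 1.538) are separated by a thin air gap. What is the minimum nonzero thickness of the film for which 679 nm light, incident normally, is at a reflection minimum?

At the upper boundary (n = 1.51 to n = 1.0) the reflected ray undergoes no phase shift.
At the lower boundary (n = 1.0 to n = 1.538) the reflected ray undergoes a half-wave phase shift.
Net: one phase inversion between the two reflected rays.
For dark reflection here: 2 n t = m λ.
Minimum nonzero at m = 1: t = λ / (2 n) = 679 / (2 × 1.0) = 340 nm.

340 nm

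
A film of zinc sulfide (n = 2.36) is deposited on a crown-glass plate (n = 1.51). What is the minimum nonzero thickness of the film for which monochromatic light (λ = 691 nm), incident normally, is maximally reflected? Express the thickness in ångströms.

At the upper boundary (n = 1.0 to n = 2.36) the reflected ray undergoes a half-wave phase shift.
Ray reflecting at the bottom interface goes from n = 2.36 toward n = 1.51: no phase shift.
Exactly one π shift → a net half-wave offset.
So the condition for constructive reflection is 2 n t = (m + ½) λ.
Minimum at m = 0: t = λ / (4 n) = 691 / (4 × 2.36) = 73.2 nm.

732 Å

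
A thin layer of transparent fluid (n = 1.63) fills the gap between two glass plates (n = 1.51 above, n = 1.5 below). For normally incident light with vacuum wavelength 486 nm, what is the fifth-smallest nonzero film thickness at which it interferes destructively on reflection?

Ray reflecting at the top interface goes from n = 1.51 toward n = 1.63: a half-wave phase shift.
Bottom surface (1.63 → 1.5): reflection off a lower-index medium gives no phase shift.
The two reflections differ by half a wavelength.
For minimum reflection here: 2 n t = m λ.
The fifth-smallest nonzero thickness corresponds to m = 5: t = m λ / (2 n) = 5.00 × 486 / (2 × 1.63) = 745 nm.

745 nm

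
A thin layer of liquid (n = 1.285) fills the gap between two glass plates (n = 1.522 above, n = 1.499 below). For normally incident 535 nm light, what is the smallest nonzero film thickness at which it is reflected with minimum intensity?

208 nm

Ray reflecting at the top interface goes from n = 1.522 toward n = 1.285: no phase shift.
Bottom surface (1.285 → 1.499): reflection off a higher-index medium gives a half-wave phase shift.
Exactly one π shift → a net half-wave offset.
So the condition for destructive reflection is 2 n t = m λ.
The smallest nonzero thickness corresponds to m = 1: t = m λ / (2 n) = 1.00 × 535 / (2 × 1.285) = 208 nm.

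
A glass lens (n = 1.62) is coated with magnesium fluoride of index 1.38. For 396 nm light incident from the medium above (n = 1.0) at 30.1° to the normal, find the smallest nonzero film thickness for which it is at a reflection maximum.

Ray reflecting at the top interface goes from n = 1.0 toward n = 1.38: a half-wave phase shift.
At the lower boundary (n = 1.38 to n = 1.62) the reflected ray undergoes a half-wave phase shift.
Net: no relative phase inversion (both shifts match).
With no net inversion, constructive interference in reflection requires 2 n t cos θ_r = m λ.
Snell's law: 1.0 sin 30.1° = 1.38 sin θ_r → sin θ_r = 0.363, cos θ_r = 0.932.
Minimum nonzero at m = 1: t = λ / (2 n cos θ_r) = 396 / (2 × 1.38 × 0.932) = 154 nm.

154 nm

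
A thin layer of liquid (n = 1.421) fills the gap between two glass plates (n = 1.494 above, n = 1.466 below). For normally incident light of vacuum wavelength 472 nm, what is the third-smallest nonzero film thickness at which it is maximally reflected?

415 nm

Top surface (1.494 → 1.421): reflection off a lower-index medium gives no phase shift.
Ray reflecting at the bottom interface goes from n = 1.421 toward n = 1.466: a half-wave phase shift.
Exactly one π shift → a net half-wave offset.
For bright reflection here: 2 n t = (m + ½) λ.
The third-smallest nonzero thickness corresponds to m = 2: t = (m + ½) λ / (2 n) = 2.50 × 472 / (2 × 1.421) = 415 nm.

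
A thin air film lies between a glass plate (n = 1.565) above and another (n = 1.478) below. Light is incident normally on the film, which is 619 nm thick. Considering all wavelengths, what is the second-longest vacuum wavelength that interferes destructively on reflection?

Top surface (1.565 → 1.0): reflection off a lower-index medium gives no phase shift.
At the lower boundary (n = 1.0 to n = 1.478) the reflected ray undergoes a half-wave phase shift.
Net: one phase inversion between the two reflected rays.
So the condition for destructive reflection is 2 n t = m λ.
λ = 2 n t / m. The second-longest wavelength is m = 2: λ = 2 × 1.0 × 619 / 2.00 = 619 nm.

619 nm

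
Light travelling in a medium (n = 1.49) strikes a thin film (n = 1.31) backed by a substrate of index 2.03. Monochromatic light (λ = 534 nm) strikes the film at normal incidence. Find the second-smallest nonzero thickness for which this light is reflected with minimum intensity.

Ray reflecting at the top interface goes from n = 1.49 toward n = 1.31: no phase shift.
At the lower boundary (n = 1.31 to n = 2.03) the reflected ray undergoes a half-wave phase shift.
Net: one phase inversion between the two reflected rays.
So the condition for destructive reflection is 2 n t = m λ.
The second-smallest nonzero thickness corresponds to m = 2: t = m λ / (2 n) = 2.00 × 534 / (2 × 1.31) = 408 nm.

408 nm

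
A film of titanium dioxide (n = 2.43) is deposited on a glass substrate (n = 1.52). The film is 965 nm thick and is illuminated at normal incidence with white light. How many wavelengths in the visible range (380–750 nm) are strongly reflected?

Top surface (1.0 → 2.43): reflection off a higher-index medium gives a half-wave phase shift.
Ray reflecting at the bottom interface goes from n = 2.43 toward n = 1.52: no phase shift.
The two reflections differ by half a wavelength.
For maximum reflection here: 2 n t = (m + ½) λ.
λ = 2 n t / (m + ½) = 4690 / (m + ½) nm.
m=5: 853 nm (IR); m=6: 722 nm (visible); m=7: 625 nm (visible); m=8: 552 nm (visible); m=9: 494 nm (visible); m=10: 447 nm (visible); m=11: 408 nm (visible); m=12: 375 nm (UV).

6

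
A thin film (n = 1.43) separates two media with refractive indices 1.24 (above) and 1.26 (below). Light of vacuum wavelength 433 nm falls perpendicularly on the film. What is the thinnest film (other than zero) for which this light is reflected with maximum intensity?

Ray reflecting at the top interface goes from n = 1.24 toward n = 1.43: a half-wave phase shift.
Ray reflecting at the bottom interface goes from n = 1.43 toward n = 1.26: no phase shift.
The two reflections differ by half a wavelength.
With one net inversion, constructive interference in reflection requires 2 n t = (m + ½) λ.
Minimum at m = 0: t = λ / (4 n) = 433 / (4 × 1.43) = 75.7 nm.

75.7 nm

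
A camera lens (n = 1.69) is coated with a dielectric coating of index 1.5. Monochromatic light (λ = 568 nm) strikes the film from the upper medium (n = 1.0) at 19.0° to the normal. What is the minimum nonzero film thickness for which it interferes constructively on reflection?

At the upper boundary (n = 1.0 to n = 1.5) the reflected ray undergoes a half-wave phase shift.
Ray reflecting at the bottom interface goes from n = 1.5 toward n = 1.69: a half-wave phase shift.
Zero or two π shifts → no net half-wave offset.
For bright reflection here: 2 n t cos θ_r = m λ.
Snell's law: 1.0 sin 19.0° = 1.5 sin θ_r → sin θ_r = 0.217, cos θ_r = 0.976.
Minimum nonzero at m = 1: t = λ / (2 n cos θ_r) = 568 / (2 × 1.5 × 0.976) = 194 nm.

194 nm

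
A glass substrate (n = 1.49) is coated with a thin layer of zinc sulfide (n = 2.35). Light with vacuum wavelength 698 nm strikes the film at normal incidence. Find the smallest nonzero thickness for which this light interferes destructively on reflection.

Top surface (1.0 → 2.35): reflection off a higher-index medium gives a half-wave phase shift.
Bottom surface (2.35 → 1.49): reflection off a lower-index medium gives no phase shift.
The two reflections differ by half a wavelength.
So the condition for destructive reflection is 2 n t = m λ.
The smallest nonzero thickness corresponds to m = 1: t = m λ / (2 n) = 1.00 × 698 / (2 × 2.35) = 149 nm.

149 nm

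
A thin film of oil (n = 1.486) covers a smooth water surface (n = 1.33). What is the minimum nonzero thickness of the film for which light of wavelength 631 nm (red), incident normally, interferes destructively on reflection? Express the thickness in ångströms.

At the upper boundary (n = 1.0 to n = 1.486) the reflected ray undergoes a half-wave phase shift.
Bottom surface (1.486 → 1.33): reflection off a lower-index medium gives no phase shift.
Exactly one π shift → a net half-wave offset.
With one net inversion, destructive interference in reflection requires 2 n t = m λ.
Minimum nonzero at m = 1: t = λ / (2 n) = 631 / (2 × 1.486) = 212 nm.

2123 Å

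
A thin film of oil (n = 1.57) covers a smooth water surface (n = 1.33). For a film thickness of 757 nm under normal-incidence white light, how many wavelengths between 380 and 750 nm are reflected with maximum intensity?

3

Top surface (1.0 → 1.57): reflection off a higher-index medium gives a half-wave phase shift.
Bottom surface (1.57 → 1.33): reflection off a lower-index medium gives no phase shift.
The two reflections differ by half a wavelength.
With one net inversion, constructive interference in reflection requires 2 n t = (m + ½) λ.
λ = 2 n t / (m + ½) = 2377 / (m + ½) nm.
m=2: 951 nm (IR); m=3: 679 nm (visible); m=4: 528 nm (visible); m=5: 432 nm (visible); m=6: 366 nm (UV).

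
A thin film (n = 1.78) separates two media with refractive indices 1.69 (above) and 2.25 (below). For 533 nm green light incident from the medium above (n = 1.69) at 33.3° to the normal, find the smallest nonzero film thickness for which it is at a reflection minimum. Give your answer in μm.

0.0877 μm

Ray reflecting at the top interface goes from n = 1.69 toward n = 1.78: a half-wave phase shift.
At the lower boundary (n = 1.78 to n = 2.25) the reflected ray undergoes a half-wave phase shift.
Zero or two π shifts → no net half-wave offset.
For weak reflection here: 2 n t cos θ_r = (m + ½) λ.
Snell's law: 1.69 sin 33.3° = 1.78 sin θ_r → sin θ_r = 0.521, cos θ_r = 0.853.
Minimum at m = 0: t = λ / (4 n cos θ_r) = 533 / (4 × 1.78 × 0.853) = 87.7 nm.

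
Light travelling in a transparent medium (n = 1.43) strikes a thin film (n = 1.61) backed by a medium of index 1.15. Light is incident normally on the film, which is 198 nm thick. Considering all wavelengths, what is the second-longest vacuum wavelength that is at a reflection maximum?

425 nm

Ray reflecting at the top interface goes from n = 1.43 toward n = 1.61: a half-wave phase shift.
At the lower boundary (n = 1.61 to n = 1.15) the reflected ray undergoes no phase shift.
The two reflections differ by half a wavelength.
With one net inversion, constructive interference in reflection requires 2 n t = (m + ½) λ.
λ = 2 n t / (m + ½). The second-longest wavelength is m = 1: λ = 2 × 1.61 × 198 / 1.50 = 425 nm.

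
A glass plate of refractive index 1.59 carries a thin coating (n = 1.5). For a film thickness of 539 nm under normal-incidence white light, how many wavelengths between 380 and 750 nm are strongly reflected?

2

At the upper boundary (n = 1.0 to n = 1.5) the reflected ray undergoes a half-wave phase shift.
Bottom surface (1.5 → 1.59): reflection off a higher-index medium gives a half-wave phase shift.
Zero or two π shifts → no net half-wave offset.
So the condition for constructive reflection is 2 n t = m λ.
λ = 2 n t / m = 1617 / m nm.
m=2: 809 nm (IR); m=3: 539 nm (visible); m=4: 404 nm (visible); m=5: 323 nm (UV).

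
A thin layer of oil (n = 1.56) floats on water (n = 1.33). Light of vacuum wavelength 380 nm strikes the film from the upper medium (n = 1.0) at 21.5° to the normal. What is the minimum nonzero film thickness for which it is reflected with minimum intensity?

125 nm

Top surface (1.0 → 1.56): reflection off a higher-index medium gives a half-wave phase shift.
Bottom surface (1.56 → 1.33): reflection off a lower-index medium gives no phase shift.
Exactly one π shift → a net half-wave offset.
For dark reflection here: 2 n t cos θ_r = m λ.
Snell's law: 1.0 sin 21.5° = 1.56 sin θ_r → sin θ_r = 0.235, cos θ_r = 0.972.
Minimum nonzero at m = 1: t = λ / (2 n cos θ_r) = 380 / (2 × 1.56 × 0.972) = 125 nm.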